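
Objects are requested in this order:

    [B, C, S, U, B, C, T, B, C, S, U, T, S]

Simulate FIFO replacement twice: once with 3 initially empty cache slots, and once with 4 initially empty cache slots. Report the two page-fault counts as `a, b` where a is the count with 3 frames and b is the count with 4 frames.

9, 10

3 frames: F F F F F F F . . F F . . → 9 faults.
4 frames: F F F F . . F F F F F F . → 10 faults.
10 > 9: adding a frame increased faults — Belady's anomaly.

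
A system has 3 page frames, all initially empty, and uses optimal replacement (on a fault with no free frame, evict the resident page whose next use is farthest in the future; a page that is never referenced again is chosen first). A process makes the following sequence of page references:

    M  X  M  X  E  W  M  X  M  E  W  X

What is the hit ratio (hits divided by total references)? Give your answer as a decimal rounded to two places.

M: fault, frames [M]
X: fault, frames [M, X]
M: hit
X: hit
E: fault, frames [M, X, E]
W: fault, evict E, frames [M, X, W]
M: hit
X: hit
M: hit
E: fault, evict M, frames [X, W, E]
W: hit
X: hit
Hits: 7 of 12 references → 7/12 = 0.5833.

0.58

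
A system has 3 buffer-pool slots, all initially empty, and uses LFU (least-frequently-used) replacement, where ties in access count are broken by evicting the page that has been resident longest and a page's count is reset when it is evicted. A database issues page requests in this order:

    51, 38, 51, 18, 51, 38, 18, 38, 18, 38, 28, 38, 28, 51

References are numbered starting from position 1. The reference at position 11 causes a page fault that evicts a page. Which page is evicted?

51

pos 1: 51 -> fault, frames (51)
pos 2: 38 -> fault, frames (51 38)
pos 3: 51 -> hit
pos 4: 18 -> fault, frames (51 38 18)
pos 5: 51 -> hit
pos 6: 38 -> hit
pos 7: 18 -> hit
pos 8: 38 -> hit
pos 9: 18 -> hit
pos 10: 38 -> hit
pos 11: 28 -> fault, evict 51, frames (38 18 28)
At position 11, page 51 is evicted.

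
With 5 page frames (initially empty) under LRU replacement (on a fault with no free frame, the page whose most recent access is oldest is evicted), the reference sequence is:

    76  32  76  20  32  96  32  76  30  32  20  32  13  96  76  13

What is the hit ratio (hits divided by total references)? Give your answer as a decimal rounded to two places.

76: fault, frames (76)
32: fault, frames (76 32)
76: hit
20: fault, frames (32 76 20)
32: hit
96: fault, frames (76 20 32 96)
32: hit
76: hit
30: fault, frames (20 96 32 76 30)
32: hit
20: hit
32: hit
13: fault, evict 96, frames (76 30 20 32 13)
96: fault, evict 76, frames (30 20 32 13 96)
76: fault, evict 30, frames (20 32 13 96 76)
13: hit
Hits: 8 of 16 references → 8/16 = 0.5000.

0.50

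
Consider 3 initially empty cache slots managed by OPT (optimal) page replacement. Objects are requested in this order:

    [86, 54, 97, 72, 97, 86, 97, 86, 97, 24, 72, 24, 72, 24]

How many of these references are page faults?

5

86 → fault, frames {86}
54 → fault, frames {86,54}
97 → fault, frames {86,54,97}
72 → fault, evict 54, frames {86,97,72}
97 → hit
86 → hit
97 → hit
86 → hit
97 → hit
24 → fault, evict 97, frames {86,72,24}
72 → hit
24 → hit
72 → hit
24 → hit
Page faults: 5.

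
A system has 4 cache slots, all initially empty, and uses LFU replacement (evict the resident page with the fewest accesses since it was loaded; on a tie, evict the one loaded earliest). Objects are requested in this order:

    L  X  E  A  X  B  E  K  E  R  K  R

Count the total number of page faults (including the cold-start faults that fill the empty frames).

L -> miss, frames [L]
X -> miss, frames [L, X]
E -> miss, frames [L, X, E]
A -> miss, frames [L, X, E, A]
X -> hit
B -> miss, evict L, frames [X, E, A, B]
E -> hit
K -> miss, evict A, frames [X, E, B, K]
E -> hit
R -> miss, evict B, frames [X, E, K, R]
K -> hit
R -> hit
Page faults: 7.

7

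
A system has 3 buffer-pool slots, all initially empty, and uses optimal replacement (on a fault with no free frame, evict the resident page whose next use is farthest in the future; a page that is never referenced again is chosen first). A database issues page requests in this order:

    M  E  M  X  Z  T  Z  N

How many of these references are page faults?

6

M: miss, frames (M)
E: miss, frames (M E)
M: hit
X: miss, frames (M E X)
Z: miss, evict X, frames (M E Z)
T: miss, evict E, frames (M Z T)
Z: hit
N: miss, evict T, frames (M Z N)
Page faults: 6.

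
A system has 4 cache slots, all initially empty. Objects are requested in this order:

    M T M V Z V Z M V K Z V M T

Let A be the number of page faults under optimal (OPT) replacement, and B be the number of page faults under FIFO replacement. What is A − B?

-1

Under OPT: F F . F F . . . . F . . . F → 6 faults.
Under FIFO: F F . F F . . . . F . . F F → 7 faults.
A − B = 6 − 7 = -1.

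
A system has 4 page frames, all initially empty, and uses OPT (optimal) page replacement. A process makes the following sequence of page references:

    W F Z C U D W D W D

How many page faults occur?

6

W -> fault, frames [W]
F -> fault, frames [W, F]
Z -> fault, frames [W, F, Z]
C -> fault, frames [W, F, Z, C]
U -> fault, evict C, frames [W, F, Z, U]
D -> fault, evict U, frames [W, F, Z, D]
W -> hit
D -> hit
W -> hit
D -> hit
Page faults: 6.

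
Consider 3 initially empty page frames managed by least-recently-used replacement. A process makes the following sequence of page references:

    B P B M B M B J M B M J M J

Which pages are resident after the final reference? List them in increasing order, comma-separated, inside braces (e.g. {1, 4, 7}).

B -> fault, frames {B}
P -> fault, frames {B,P}
B -> hit
M -> fault, frames {P,B,M}
B -> hit
M -> hit
B -> hit
J -> fault, evict P, frames {M,B,J}
M -> hit
B -> hit
M -> hit
J -> hit
M -> hit
J -> hit

{B, J, M}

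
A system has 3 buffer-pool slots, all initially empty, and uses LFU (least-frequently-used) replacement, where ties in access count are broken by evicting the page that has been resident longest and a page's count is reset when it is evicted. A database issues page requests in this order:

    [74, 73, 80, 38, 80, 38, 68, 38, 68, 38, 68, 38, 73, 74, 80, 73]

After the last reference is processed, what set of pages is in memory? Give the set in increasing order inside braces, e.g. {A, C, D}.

74 → miss, frames [74]
73 → miss, frames [74, 73]
80 → miss, frames [74, 73, 80]
38 → miss, evict 74, frames [73, 80, 38]
80 → hit
38 → hit
68 → miss, evict 73, frames [80, 38, 68]
38 → hit
68 → hit
38 → hit
68 → hit
38 → hit
73 → miss, evict 80, frames [38, 68, 73]
74 → miss, evict 73, frames [38, 68, 74]
80 → miss, evict 74, frames [38, 68, 80]
73 → miss, evict 80, frames [38, 68, 73]

{38, 68, 73}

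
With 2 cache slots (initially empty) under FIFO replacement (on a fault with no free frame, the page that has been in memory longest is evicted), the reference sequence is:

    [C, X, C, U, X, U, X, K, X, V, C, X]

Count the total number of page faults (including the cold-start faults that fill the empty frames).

C → miss, frames [C]
X → miss, frames [C, X]
C → hit
U → miss, evict C, frames [X, U]
X → hit
U → hit
X → hit
K → miss, evict X, frames [U, K]
X → miss, evict U, frames [K, X]
V → miss, evict K, frames [X, V]
C → miss, evict X, frames [V, C]
X → miss, evict V, frames [C, X]
Page faults: 8.

8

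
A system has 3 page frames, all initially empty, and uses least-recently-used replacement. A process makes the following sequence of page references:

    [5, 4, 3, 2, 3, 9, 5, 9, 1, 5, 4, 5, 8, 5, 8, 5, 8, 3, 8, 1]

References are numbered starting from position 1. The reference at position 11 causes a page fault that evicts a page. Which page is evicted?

pos 1: 5 → miss, frames {5}
pos 2: 4 → miss, frames {5,4}
pos 3: 3 → miss, frames {5,4,3}
pos 4: 2 → miss, evict 5, frames {4,3,2}
pos 5: 3 → hit
pos 6: 9 → miss, evict 4, frames {2,3,9}
pos 7: 5 → miss, evict 2, frames {3,9,5}
pos 8: 9 → hit
pos 9: 1 → miss, evict 3, frames {5,9,1}
pos 10: 5 → hit
pos 11: 4 → miss, evict 9, frames {1,5,4}
At position 11, page 9 is evicted.

9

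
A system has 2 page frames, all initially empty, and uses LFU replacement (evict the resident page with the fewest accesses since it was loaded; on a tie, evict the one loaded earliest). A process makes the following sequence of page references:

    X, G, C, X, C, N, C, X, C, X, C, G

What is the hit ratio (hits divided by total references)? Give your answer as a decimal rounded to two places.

X -> miss, frames (X)
G -> miss, frames (X G)
C -> miss, evict X, frames (G C)
X -> miss, evict G, frames (C X)
C -> hit
N -> miss, evict X, frames (C N)
C -> hit
X -> miss, evict N, frames (C X)
C -> hit
X -> hit
C -> hit
G -> miss, evict X, frames (C G)
Hits: 5 of 12 references → 5/12 = 0.4167.

0.42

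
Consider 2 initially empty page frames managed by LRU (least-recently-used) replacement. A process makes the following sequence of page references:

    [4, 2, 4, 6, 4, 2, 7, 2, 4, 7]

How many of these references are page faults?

4 → miss, frames (4)
2 → miss, frames (4 2)
4 → hit
6 → miss, evict 2, frames (4 6)
4 → hit
2 → miss, evict 6, frames (4 2)
7 → miss, evict 4, frames (2 7)
2 → hit
4 → miss, evict 7, frames (2 4)
7 → miss, evict 2, frames (4 7)
Page faults: 7.

7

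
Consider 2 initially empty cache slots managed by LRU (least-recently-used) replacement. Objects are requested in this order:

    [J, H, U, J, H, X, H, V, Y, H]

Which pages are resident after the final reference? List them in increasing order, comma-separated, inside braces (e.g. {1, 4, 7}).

{H, Y}

J → miss, frames {J}
H → miss, frames {J,H}
U → miss, evict J, frames {H,U}
J → miss, evict H, frames {U,J}
H → miss, evict U, frames {J,H}
X → miss, evict J, frames {H,X}
H → hit
V → miss, evict X, frames {H,V}
Y → miss, evict H, frames {V,Y}
H → miss, evict V, frames {Y,H}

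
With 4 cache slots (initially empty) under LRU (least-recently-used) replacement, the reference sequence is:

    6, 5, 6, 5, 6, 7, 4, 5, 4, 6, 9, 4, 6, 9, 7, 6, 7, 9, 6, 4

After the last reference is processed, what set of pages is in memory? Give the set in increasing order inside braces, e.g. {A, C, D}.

6 -> miss, frames (6)
5 -> miss, frames (6 5)
6 -> hit
5 -> hit
6 -> hit
7 -> miss, frames (5 6 7)
4 -> miss, frames (5 6 7 4)
5 -> hit
4 -> hit
6 -> hit
9 -> miss, evict 7, frames (5 4 6 9)
4 -> hit
6 -> hit
9 -> hit
7 -> miss, evict 5, frames (4 6 9 7)
6 -> hit
7 -> hit
9 -> hit
6 -> hit
4 -> hit

{4, 6, 7, 9}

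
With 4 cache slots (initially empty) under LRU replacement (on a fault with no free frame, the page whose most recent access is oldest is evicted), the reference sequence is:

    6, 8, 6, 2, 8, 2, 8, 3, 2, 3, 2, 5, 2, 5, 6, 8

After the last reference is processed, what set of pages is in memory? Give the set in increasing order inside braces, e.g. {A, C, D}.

6: fault, frames {6}
8: fault, frames {6,8}
6: hit
2: fault, frames {8,6,2}
8: hit
2: hit
8: hit
3: fault, frames {6,2,8,3}
2: hit
3: hit
2: hit
5: fault, evict 6, frames {8,3,2,5}
2: hit
5: hit
6: fault, evict 8, frames {3,2,5,6}
8: fault, evict 3, frames {2,5,6,8}

{2, 5, 6, 8}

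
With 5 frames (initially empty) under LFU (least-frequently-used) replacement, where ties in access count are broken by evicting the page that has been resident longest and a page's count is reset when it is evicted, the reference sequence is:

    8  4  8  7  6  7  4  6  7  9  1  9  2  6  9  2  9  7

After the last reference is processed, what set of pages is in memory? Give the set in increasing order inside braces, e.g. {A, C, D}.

8: miss, frames (8)
4: miss, frames (8 4)
8: hit
7: miss, frames (8 4 7)
6: miss, frames (8 4 7 6)
7: hit
4: hit
6: hit
7: hit
9: miss, frames (8 4 7 6 9)
1: miss, evict 9, frames (8 4 7 6 1)
9: miss, evict 1, frames (8 4 7 6 9)
2: miss, evict 9, frames (8 4 7 6 2)
6: hit
9: miss, evict 2, frames (8 4 7 6 9)
2: miss, evict 9, frames (8 4 7 6 2)
9: miss, evict 2, frames (8 4 7 6 9)
7: hit

{4, 6, 7, 8, 9}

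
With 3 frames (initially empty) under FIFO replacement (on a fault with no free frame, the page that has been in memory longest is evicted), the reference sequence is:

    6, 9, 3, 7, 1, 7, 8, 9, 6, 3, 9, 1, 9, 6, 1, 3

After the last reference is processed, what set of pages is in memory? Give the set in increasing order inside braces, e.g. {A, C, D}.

6: miss, frames {6}
9: miss, frames {6,9}
3: miss, frames {6,9,3}
7: miss, evict 6, frames {9,3,7}
1: miss, evict 9, frames {3,7,1}
7: hit
8: miss, evict 3, frames {7,1,8}
9: miss, evict 7, frames {1,8,9}
6: miss, evict 1, frames {8,9,6}
3: miss, evict 8, frames {9,6,3}
9: hit
1: miss, evict 9, frames {6,3,1}
9: miss, evict 6, frames {3,1,9}
6: miss, evict 3, frames {1,9,6}
1: hit
3: miss, evict 1, frames {9,6,3}

{3, 6, 9}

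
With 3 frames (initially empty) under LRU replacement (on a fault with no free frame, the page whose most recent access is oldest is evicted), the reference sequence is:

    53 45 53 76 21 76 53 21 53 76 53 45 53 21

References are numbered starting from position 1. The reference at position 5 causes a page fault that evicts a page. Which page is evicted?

pos 1: 53 -> miss, frames [53]
pos 2: 45 -> miss, frames [53, 45]
pos 3: 53 -> hit
pos 4: 76 -> miss, frames [45, 53, 76]
pos 5: 21 -> miss, evict 45, frames [53, 76, 21]
At position 5, page 45 is evicted.

45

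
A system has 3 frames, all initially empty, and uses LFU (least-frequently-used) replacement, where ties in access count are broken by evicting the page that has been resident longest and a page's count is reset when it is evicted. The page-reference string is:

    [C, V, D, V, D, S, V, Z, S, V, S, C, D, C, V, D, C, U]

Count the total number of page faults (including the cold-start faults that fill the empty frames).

12

C → miss, frames (C)
V → miss, frames (C V)
D → miss, frames (C V D)
V → hit
D → hit
S → miss, evict C, frames (V D S)
V → hit
Z → miss, evict S, frames (V D Z)
S → miss, evict Z, frames (V D S)
V → hit
S → hit
C → miss, evict D, frames (V S C)
D → miss, evict C, frames (V S D)
C → miss, evict D, frames (V S C)
V → hit
D → miss, evict C, frames (V S D)
C → miss, evict D, frames (V S C)
U → miss, evict C, frames (V S U)
Page faults: 12.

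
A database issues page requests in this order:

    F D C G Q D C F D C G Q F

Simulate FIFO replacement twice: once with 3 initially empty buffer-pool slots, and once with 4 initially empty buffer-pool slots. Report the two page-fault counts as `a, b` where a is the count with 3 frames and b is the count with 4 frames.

10, 11

3 frames: F F F F F F F F . . F F . → 10 faults.
4 frames: F F F F F . . F F F F F F → 11 faults.
11 > 10: adding a frame increased faults — Belady's anomaly.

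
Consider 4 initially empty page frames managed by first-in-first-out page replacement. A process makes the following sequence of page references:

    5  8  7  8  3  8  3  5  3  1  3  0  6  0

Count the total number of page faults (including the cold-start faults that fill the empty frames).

7

5 -> fault, frames [5]
8 -> fault, frames [5, 8]
7 -> fault, frames [5, 8, 7]
8 -> hit
3 -> fault, frames [5, 8, 7, 3]
8 -> hit
3 -> hit
5 -> hit
3 -> hit
1 -> fault, evict 5, frames [8, 7, 3, 1]
3 -> hit
0 -> fault, evict 8, frames [7, 3, 1, 0]
6 -> fault, evict 7, frames [3, 1, 0, 6]
0 -> hit
Page faults: 7.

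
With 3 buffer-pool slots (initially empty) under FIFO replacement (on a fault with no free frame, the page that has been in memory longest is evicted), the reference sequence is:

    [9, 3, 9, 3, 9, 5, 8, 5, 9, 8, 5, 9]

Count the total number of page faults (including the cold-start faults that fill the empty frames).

5

9 → fault, frames {9}
3 → fault, frames {9,3}
9 → hit
3 → hit
9 → hit
5 → fault, frames {9,3,5}
8 → fault, evict 9, frames {3,5,8}
5 → hit
9 → fault, evict 3, frames {5,8,9}
8 → hit
5 → hit
9 → hit
Page faults: 5.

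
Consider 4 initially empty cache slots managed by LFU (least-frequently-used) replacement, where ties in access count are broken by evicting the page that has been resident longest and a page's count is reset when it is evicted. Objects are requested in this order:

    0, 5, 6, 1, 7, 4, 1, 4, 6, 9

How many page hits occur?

0 → fault, frames [0]
5 → fault, frames [0, 5]
6 → fault, frames [0, 5, 6]
1 → fault, frames [0, 5, 6, 1]
7 → fault, evict 0, frames [5, 6, 1, 7]
4 → fault, evict 5, frames [6, 1, 7, 4]
1 → hit
4 → hit
6 → hit
9 → fault, evict 7, frames [6, 1, 4, 9]
Hits: 3.

3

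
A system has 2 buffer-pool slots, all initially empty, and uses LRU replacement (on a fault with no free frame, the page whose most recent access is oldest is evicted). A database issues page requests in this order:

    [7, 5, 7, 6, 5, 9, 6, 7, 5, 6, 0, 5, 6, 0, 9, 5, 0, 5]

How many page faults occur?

16

7 → miss, frames [7]
5 → miss, frames [7, 5]
7 → hit
6 → miss, evict 5, frames [7, 6]
5 → miss, evict 7, frames [6, 5]
9 → miss, evict 6, frames [5, 9]
6 → miss, evict 5, frames [9, 6]
7 → miss, evict 9, frames [6, 7]
5 → miss, evict 6, frames [7, 5]
6 → miss, evict 7, frames [5, 6]
0 → miss, evict 5, frames [6, 0]
5 → miss, evict 6, frames [0, 5]
6 → miss, evict 0, frames [5, 6]
0 → miss, evict 5, frames [6, 0]
9 → miss, evict 6, frames [0, 9]
5 → miss, evict 0, frames [9, 5]
0 → miss, evict 9, frames [5, 0]
5 → hit
Page faults: 16.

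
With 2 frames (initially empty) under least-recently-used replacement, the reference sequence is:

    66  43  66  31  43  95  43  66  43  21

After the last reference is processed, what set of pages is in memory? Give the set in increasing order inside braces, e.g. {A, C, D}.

{21, 43}

66 -> miss, frames (66)
43 -> miss, frames (66 43)
66 -> hit
31 -> miss, evict 43, frames (66 31)
43 -> miss, evict 66, frames (31 43)
95 -> miss, evict 31, frames (43 95)
43 -> hit
66 -> miss, evict 95, frames (43 66)
43 -> hit
21 -> miss, evict 66, frames (43 21)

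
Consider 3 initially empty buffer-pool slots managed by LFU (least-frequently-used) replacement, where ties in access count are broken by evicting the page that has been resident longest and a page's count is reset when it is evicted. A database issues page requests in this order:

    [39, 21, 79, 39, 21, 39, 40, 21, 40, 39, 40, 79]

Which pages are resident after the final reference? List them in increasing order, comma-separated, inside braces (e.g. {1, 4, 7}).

39 -> fault, frames (39)
21 -> fault, frames (39 21)
79 -> fault, frames (39 21 79)
39 -> hit
21 -> hit
39 -> hit
40 -> fault, evict 79, frames (39 21 40)
21 -> hit
40 -> hit
39 -> hit
40 -> hit
79 -> fault, evict 21, frames (39 40 79)

{39, 40, 79}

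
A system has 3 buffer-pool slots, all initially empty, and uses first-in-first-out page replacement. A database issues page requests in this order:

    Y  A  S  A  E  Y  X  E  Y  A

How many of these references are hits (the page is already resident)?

3

Y: fault, frames {Y}
A: fault, frames {Y,A}
S: fault, frames {Y,A,S}
A: hit
E: fault, evict Y, frames {A,S,E}
Y: fault, evict A, frames {S,E,Y}
X: fault, evict S, frames {E,Y,X}
E: hit
Y: hit
A: fault, evict E, frames {Y,X,A}
Hits: 3.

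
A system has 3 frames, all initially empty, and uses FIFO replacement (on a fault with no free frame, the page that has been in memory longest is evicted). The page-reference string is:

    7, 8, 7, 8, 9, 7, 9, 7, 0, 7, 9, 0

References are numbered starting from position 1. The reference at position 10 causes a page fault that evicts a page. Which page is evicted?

8

pos 1: 7 → miss, frames [7]
pos 2: 8 → miss, frames [7, 8]
pos 3: 7 → hit
pos 4: 8 → hit
pos 5: 9 → miss, frames [7, 8, 9]
pos 6: 7 → hit
pos 7: 9 → hit
pos 8: 7 → hit
pos 9: 0 → miss, evict 7, frames [8, 9, 0]
pos 10: 7 → miss, evict 8, frames [9, 0, 7]
At position 10, page 8 is evicted.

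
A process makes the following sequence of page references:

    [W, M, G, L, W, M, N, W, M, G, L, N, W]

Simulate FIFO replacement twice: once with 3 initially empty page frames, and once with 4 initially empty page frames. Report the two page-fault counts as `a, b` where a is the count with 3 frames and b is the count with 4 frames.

3 frames: F F F F F F F . . F F . F → 10 faults.
4 frames: F F F F . . F F F F F F F → 11 faults.
11 > 10: adding a frame increased faults — Belady's anomaly.

10, 11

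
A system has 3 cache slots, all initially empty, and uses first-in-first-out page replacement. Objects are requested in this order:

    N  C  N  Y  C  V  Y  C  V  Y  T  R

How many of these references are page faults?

6

N: fault, frames [N]
C: fault, frames [N, C]
N: hit
Y: fault, frames [N, C, Y]
C: hit
V: fault, evict N, frames [C, Y, V]
Y: hit
C: hit
V: hit
Y: hit
T: fault, evict C, frames [Y, V, T]
R: fault, evict Y, frames [V, T, R]
Page faults: 6.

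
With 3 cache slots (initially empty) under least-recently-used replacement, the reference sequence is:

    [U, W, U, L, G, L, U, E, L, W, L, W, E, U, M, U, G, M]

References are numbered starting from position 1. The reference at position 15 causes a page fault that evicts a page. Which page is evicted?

pos 1: U -> miss, frames [U]
pos 2: W -> miss, frames [U, W]
pos 3: U -> hit
pos 4: L -> miss, frames [W, U, L]
pos 5: G -> miss, evict W, frames [U, L, G]
pos 6: L -> hit
pos 7: U -> hit
pos 8: E -> miss, evict G, frames [L, U, E]
pos 9: L -> hit
pos 10: W -> miss, evict U, frames [E, L, W]
pos 11: L -> hit
pos 12: W -> hit
pos 13: E -> hit
pos 14: U -> miss, evict L, frames [W, E, U]
pos 15: M -> miss, evict W, frames [E, U, M]
At position 15, page W is evicted.

W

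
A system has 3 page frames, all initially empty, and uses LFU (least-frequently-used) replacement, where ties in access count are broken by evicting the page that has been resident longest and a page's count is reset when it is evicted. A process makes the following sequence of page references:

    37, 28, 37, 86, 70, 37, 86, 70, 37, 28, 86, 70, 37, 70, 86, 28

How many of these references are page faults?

7

37: fault, frames (37)
28: fault, frames (37 28)
37: hit
86: fault, frames (37 28 86)
70: fault, evict 28, frames (37 86 70)
37: hit
86: hit
70: hit
37: hit
28: fault, evict 86, frames (37 70 28)
86: fault, evict 28, frames (37 70 86)
70: hit
37: hit
70: hit
86: hit
28: fault, evict 86, frames (37 70 28)
Page faults: 7.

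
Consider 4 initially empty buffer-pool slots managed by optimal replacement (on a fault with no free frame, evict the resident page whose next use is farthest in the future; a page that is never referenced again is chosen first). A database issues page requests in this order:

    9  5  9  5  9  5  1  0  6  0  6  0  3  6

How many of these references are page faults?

6

9: miss, frames [9]
5: miss, frames [9, 5]
9: hit
5: hit
9: hit
5: hit
1: miss, frames [9, 5, 1]
0: miss, frames [9, 5, 1, 0]
6: miss, evict 1, frames [9, 5, 0, 6]
0: hit
6: hit
0: hit
3: miss, evict 0, frames [9, 5, 6, 3]
6: hit
Page faults: 6.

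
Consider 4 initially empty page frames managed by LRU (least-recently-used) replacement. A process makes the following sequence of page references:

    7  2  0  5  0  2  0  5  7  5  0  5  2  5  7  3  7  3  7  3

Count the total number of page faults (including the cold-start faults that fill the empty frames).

5

7: fault, frames [7]
2: fault, frames [7, 2]
0: fault, frames [7, 2, 0]
5: fault, frames [7, 2, 0, 5]
0: hit
2: hit
0: hit
5: hit
7: hit
5: hit
0: hit
5: hit
2: hit
5: hit
7: hit
3: fault, evict 0, frames [2, 5, 7, 3]
7: hit
3: hit
7: hit
3: hit
Page faults: 5.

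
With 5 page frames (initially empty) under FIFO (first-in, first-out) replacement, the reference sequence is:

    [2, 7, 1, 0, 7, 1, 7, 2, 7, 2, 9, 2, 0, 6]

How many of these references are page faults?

6

2: miss, frames [2]
7: miss, frames [2, 7]
1: miss, frames [2, 7, 1]
0: miss, frames [2, 7, 1, 0]
7: hit
1: hit
7: hit
2: hit
7: hit
2: hit
9: miss, frames [2, 7, 1, 0, 9]
2: hit
0: hit
6: miss, evict 2, frames [7, 1, 0, 9, 6]
Page faults: 6.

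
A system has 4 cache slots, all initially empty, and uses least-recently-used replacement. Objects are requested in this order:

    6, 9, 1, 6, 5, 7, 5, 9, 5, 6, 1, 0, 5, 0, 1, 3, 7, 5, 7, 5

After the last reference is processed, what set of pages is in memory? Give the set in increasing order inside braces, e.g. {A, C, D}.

6 -> miss, frames (6)
9 -> miss, frames (6 9)
1 -> miss, frames (6 9 1)
6 -> hit
5 -> miss, frames (9 1 6 5)
7 -> miss, evict 9, frames (1 6 5 7)
5 -> hit
9 -> miss, evict 1, frames (6 7 5 9)
5 -> hit
6 -> hit
1 -> miss, evict 7, frames (9 5 6 1)
0 -> miss, evict 9, frames (5 6 1 0)
5 -> hit
0 -> hit
1 -> hit
3 -> miss, evict 6, frames (5 0 1 3)
7 -> miss, evict 5, frames (0 1 3 7)
5 -> miss, evict 0, frames (1 3 7 5)
7 -> hit
5 -> hit

{1, 3, 5, 7}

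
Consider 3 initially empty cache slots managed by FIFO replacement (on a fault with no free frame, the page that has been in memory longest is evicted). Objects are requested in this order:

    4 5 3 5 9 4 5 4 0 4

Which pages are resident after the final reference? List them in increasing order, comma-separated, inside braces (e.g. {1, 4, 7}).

4: fault, frames {4}
5: fault, frames {4,5}
3: fault, frames {4,5,3}
5: hit
9: fault, evict 4, frames {5,3,9}
4: fault, evict 5, frames {3,9,4}
5: fault, evict 3, frames {9,4,5}
4: hit
0: fault, evict 9, frames {4,5,0}
4: hit

{0, 4, 5}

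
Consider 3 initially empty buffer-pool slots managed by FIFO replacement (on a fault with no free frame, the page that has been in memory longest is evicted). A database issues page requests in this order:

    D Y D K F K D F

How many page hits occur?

3

D: miss, frames [D]
Y: miss, frames [D, Y]
D: hit
K: miss, frames [D, Y, K]
F: miss, evict D, frames [Y, K, F]
K: hit
D: miss, evict Y, frames [K, F, D]
F: hit
Hits: 3.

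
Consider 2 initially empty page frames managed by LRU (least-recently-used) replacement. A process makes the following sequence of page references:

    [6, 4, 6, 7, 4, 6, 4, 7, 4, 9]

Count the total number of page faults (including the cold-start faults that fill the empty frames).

7

6: miss, frames {6}
4: miss, frames {6,4}
6: hit
7: miss, evict 4, frames {6,7}
4: miss, evict 6, frames {7,4}
6: miss, evict 7, frames {4,6}
4: hit
7: miss, evict 6, frames {4,7}
4: hit
9: miss, evict 7, frames {4,9}
Page faults: 7.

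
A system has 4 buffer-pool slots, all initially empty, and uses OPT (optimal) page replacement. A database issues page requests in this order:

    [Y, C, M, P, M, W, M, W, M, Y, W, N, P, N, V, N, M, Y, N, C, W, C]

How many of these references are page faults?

9

Y -> miss, frames {Y}
C -> miss, frames {Y,C}
M -> miss, frames {Y,C,M}
P -> miss, frames {Y,C,M,P}
M -> hit
W -> miss, evict C, frames {Y,M,P,W}
M -> hit
W -> hit
M -> hit
Y -> hit
W -> hit
N -> miss, evict W, frames {Y,M,P,N}
P -> hit
N -> hit
V -> miss, evict P, frames {Y,M,N,V}
N -> hit
M -> hit
Y -> hit
N -> hit
C -> miss, evict V, frames {Y,M,N,C}
W -> miss, evict N, frames {Y,M,C,W}
C -> hit
Page faults: 9.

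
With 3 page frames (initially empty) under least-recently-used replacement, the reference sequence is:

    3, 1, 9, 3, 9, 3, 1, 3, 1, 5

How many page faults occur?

3 → miss, frames (3)
1 → miss, frames (3 1)
9 → miss, frames (3 1 9)
3 → hit
9 → hit
3 → hit
1 → hit
3 → hit
1 → hit
5 → miss, evict 9, frames (3 1 5)
Page faults: 4.

4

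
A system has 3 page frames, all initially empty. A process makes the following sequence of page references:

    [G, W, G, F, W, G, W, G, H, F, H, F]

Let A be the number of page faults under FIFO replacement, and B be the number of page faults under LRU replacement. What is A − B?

Under FIFO: F F . F . . . . F . . . → 4 faults.
Under LRU: F F . F . . . . F F . . → 5 faults.
A − B = 4 − 5 = -1.

-1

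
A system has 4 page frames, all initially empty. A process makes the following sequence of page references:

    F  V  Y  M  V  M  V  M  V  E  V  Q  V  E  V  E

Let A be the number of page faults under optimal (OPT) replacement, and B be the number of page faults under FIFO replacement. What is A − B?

Under OPT: F F F F . . . . . F . F . . . . → 6 faults.
Under FIFO: F F F F . . . . . F . F F . . . → 7 faults.
A − B = 6 − 7 = -1.

-1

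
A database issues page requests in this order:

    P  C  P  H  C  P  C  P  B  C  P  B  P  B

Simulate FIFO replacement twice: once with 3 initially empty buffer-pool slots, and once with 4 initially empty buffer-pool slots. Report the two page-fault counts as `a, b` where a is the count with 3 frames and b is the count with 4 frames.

5, 4

3 frames: F F . F . . . . F . F . . . → 5 faults.
4 frames: F F . F . . . . F . . . . . → 4 faults.
4 < 5: adding a frame reduced faults, as is typical.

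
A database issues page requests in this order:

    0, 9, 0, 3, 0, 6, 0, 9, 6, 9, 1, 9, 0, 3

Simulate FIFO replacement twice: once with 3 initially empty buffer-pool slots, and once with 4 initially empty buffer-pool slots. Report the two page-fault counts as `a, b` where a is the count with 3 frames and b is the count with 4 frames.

3 frames: F F . F . F F F . . F . . F → 8 faults.
4 frames: F F . F . F . . . . F . F . → 6 faults.
6 < 8: adding a frame reduced faults, as is typical.

8, 6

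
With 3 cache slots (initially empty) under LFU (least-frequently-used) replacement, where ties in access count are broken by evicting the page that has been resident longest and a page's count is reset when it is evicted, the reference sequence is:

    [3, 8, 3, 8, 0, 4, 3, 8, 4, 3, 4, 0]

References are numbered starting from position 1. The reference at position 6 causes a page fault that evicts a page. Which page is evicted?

pos 1: 3 → fault, frames (3)
pos 2: 8 → fault, frames (3 8)
pos 3: 3 → hit
pos 4: 8 → hit
pos 5: 0 → fault, frames (3 8 0)
pos 6: 4 → fault, evict 0, frames (3 8 4)
At position 6, page 0 is evicted.

0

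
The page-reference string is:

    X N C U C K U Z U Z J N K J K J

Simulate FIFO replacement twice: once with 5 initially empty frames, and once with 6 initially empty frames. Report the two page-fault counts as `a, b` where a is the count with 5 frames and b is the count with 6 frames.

8, 7

5 frames: F F F F . F . F . . F F . . . . → 8 faults.
6 frames: F F F F . F . F . . F . . . . . → 7 faults.
7 < 8: adding a frame reduced faults, as is typical.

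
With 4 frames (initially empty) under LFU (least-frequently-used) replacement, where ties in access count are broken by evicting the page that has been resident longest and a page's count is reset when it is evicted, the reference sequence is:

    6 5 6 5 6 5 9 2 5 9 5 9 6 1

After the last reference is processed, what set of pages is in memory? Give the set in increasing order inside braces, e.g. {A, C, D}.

{1, 5, 6, 9}

6 -> fault, frames [6]
5 -> fault, frames [6, 5]
6 -> hit
5 -> hit
6 -> hit
5 -> hit
9 -> fault, frames [6, 5, 9]
2 -> fault, frames [6, 5, 9, 2]
5 -> hit
9 -> hit
5 -> hit
9 -> hit
6 -> hit
1 -> fault, evict 2, frames [6, 5, 9, 1]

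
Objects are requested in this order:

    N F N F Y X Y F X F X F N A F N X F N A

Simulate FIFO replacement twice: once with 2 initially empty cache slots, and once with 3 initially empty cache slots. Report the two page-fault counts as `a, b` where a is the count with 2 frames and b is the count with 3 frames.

13, 10

2 frames: F F . . F F . F . . . . F F F F F F F F → 13 faults.
3 frames: F F . . F F . . . . . . F F F . F . F F → 10 faults.
10 < 13: adding a frame reduced faults, as is typical.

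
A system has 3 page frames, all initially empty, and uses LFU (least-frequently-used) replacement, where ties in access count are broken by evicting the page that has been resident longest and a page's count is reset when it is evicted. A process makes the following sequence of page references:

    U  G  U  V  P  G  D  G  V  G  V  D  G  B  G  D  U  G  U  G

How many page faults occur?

U: fault, frames (U)
G: fault, frames (U G)
U: hit
V: fault, frames (U G V)
P: fault, evict G, frames (U V P)
G: fault, evict V, frames (U P G)
D: fault, evict P, frames (U G D)
G: hit
V: fault, evict D, frames (U G V)
G: hit
V: hit
D: fault, evict U, frames (G V D)
G: hit
B: fault, evict D, frames (G V B)
G: hit
D: fault, evict B, frames (G V D)
U: fault, evict D, frames (G V U)
G: hit
U: hit
G: hit
Page faults: 11.

11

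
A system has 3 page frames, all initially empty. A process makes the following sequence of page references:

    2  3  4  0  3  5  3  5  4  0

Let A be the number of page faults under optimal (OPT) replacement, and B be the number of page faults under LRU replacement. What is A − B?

-1

Under OPT: F F F F . F . . . F → 6 faults.
Under LRU: F F F F . F . . F F → 7 faults.
A − B = 6 − 7 = -1.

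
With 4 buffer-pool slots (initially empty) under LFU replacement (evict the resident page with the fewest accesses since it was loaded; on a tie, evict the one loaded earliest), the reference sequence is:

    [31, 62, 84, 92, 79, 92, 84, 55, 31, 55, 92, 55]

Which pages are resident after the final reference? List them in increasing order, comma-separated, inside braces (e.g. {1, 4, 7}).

{31, 55, 84, 92}

31 → fault, frames [31]
62 → fault, frames [31, 62]
84 → fault, frames [31, 62, 84]
92 → fault, frames [31, 62, 84, 92]
79 → fault, evict 31, frames [62, 84, 92, 79]
92 → hit
84 → hit
55 → fault, evict 62, frames [84, 92, 79, 55]
31 → fault, evict 79, frames [84, 92, 55, 31]
55 → hit
92 → hit
55 → hit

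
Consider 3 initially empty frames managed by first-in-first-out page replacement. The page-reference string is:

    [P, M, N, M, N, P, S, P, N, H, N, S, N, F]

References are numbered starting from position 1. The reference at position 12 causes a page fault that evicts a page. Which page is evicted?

pos 1: P → miss, frames {P}
pos 2: M → miss, frames {P,M}
pos 3: N → miss, frames {P,M,N}
pos 4: M → hit
pos 5: N → hit
pos 6: P → hit
pos 7: S → miss, evict P, frames {M,N,S}
pos 8: P → miss, evict M, frames {N,S,P}
pos 9: N → hit
pos 10: H → miss, evict N, frames {S,P,H}
pos 11: N → miss, evict S, frames {P,H,N}
pos 12: S → miss, evict P, frames {H,N,S}
At position 12, page P is evicted.

P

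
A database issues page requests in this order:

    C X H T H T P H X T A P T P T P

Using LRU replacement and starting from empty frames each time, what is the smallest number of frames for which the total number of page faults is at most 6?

5

f=1: 16 faults
f=2: 11 faults
f=3: 9 faults
f=4: 7 faults
f=5: 6 faults
f=6: 6 faults
Smallest f with faults ≤ 6 is 5.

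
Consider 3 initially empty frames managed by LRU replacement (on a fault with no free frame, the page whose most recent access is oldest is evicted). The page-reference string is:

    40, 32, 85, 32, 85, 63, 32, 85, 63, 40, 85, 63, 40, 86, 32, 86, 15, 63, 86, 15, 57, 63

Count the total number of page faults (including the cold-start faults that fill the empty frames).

11

40: fault, frames (40)
32: fault, frames (40 32)
85: fault, frames (40 32 85)
32: hit
85: hit
63: fault, evict 40, frames (32 85 63)
32: hit
85: hit
63: hit
40: fault, evict 32, frames (85 63 40)
85: hit
63: hit
40: hit
86: fault, evict 85, frames (63 40 86)
32: fault, evict 63, frames (40 86 32)
86: hit
15: fault, evict 40, frames (32 86 15)
63: fault, evict 32, frames (86 15 63)
86: hit
15: hit
57: fault, evict 63, frames (86 15 57)
63: fault, evict 86, frames (15 57 63)
Page faults: 11.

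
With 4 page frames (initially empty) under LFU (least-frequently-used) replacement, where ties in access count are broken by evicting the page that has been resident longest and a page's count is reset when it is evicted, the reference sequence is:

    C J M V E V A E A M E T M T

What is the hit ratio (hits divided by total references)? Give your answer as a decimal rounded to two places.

0.36

C → fault, frames {C}
J → fault, frames {C,J}
M → fault, frames {C,J,M}
V → fault, frames {C,J,M,V}
E → fault, evict C, frames {J,M,V,E}
V → hit
A → fault, evict J, frames {M,V,E,A}
E → hit
A → hit
M → hit
E → hit
T → fault, evict M, frames {V,E,A,T}
M → fault, evict T, frames {V,E,A,M}
T → fault, evict M, frames {V,E,A,T}
Hits: 5 of 14 references → 5/14 = 0.3571.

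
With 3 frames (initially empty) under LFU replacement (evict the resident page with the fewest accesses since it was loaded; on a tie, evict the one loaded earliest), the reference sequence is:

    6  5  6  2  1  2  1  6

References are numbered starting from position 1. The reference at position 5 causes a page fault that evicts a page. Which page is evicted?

5

pos 1: 6: fault, frames (6)
pos 2: 5: fault, frames (6 5)
pos 3: 6: hit
pos 4: 2: fault, frames (6 5 2)
pos 5: 1: fault, evict 5, frames (6 2 1)
At position 5, page 5 is evicted.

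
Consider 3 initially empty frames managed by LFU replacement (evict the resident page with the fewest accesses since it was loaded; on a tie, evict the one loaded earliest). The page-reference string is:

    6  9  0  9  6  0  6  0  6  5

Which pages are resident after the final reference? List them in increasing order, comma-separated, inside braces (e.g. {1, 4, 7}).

6: fault, frames (6)
9: fault, frames (6 9)
0: fault, frames (6 9 0)
9: hit
6: hit
0: hit
6: hit
0: hit
6: hit
5: fault, evict 9, frames (6 0 5)

{0, 5, 6}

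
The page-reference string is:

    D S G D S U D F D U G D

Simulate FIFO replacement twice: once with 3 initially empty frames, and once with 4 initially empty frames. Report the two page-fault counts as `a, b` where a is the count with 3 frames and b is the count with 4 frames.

3 frames: F F F . . F F F . . F . → 7 faults.
4 frames: F F F . . F . F F . . . → 6 faults.
6 < 7: adding a frame reduced faults, as is typical.

7, 6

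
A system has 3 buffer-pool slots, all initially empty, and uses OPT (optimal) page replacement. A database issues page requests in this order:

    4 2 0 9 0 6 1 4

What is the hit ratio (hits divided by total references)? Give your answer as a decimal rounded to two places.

0.25

4 -> miss, frames {4}
2 -> miss, frames {4,2}
0 -> miss, frames {4,2,0}
9 -> miss, evict 2, frames {4,0,9}
0 -> hit
6 -> miss, evict 9, frames {4,0,6}
1 -> miss, evict 6, frames {4,0,1}
4 -> hit
Hits: 2 of 8 references → 2/8 = 0.2500.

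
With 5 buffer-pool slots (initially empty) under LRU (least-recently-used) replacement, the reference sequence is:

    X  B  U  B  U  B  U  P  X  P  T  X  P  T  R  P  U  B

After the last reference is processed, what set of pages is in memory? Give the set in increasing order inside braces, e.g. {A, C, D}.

X → fault, frames [X]
B → fault, frames [X, B]
U → fault, frames [X, B, U]
B → hit
U → hit
B → hit
U → hit
P → fault, frames [X, B, U, P]
X → hit
P → hit
T → fault, frames [B, U, X, P, T]
X → hit
P → hit
T → hit
R → fault, evict B, frames [U, X, P, T, R]
P → hit
U → hit
B → fault, evict X, frames [T, R, P, U, B]

{B, P, R, T, U}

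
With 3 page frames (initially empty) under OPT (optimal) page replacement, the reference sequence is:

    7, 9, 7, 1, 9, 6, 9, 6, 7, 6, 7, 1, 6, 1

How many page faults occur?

5

7 → miss, frames [7]
9 → miss, frames [7, 9]
7 → hit
1 → miss, frames [7, 9, 1]
9 → hit
6 → miss, evict 1, frames [7, 9, 6]
9 → hit
6 → hit
7 → hit
6 → hit
7 → hit
1 → miss, evict 9, frames [7, 6, 1]
6 → hit
1 → hit
Page faults: 5.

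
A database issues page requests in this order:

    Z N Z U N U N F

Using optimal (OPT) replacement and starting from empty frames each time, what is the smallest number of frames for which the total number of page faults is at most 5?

2

f=1: 8 faults
f=2: 4 faults
f=3: 4 faults
f=4: 4 faults
Smallest f with faults ≤ 5 is 2.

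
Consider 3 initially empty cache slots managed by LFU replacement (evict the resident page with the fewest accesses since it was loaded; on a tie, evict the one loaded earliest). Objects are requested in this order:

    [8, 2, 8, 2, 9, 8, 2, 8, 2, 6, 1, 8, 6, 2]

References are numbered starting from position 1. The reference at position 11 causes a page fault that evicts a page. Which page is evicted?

pos 1: 8: miss, frames (8)
pos 2: 2: miss, frames (8 2)
pos 3: 8: hit
pos 4: 2: hit
pos 5: 9: miss, frames (8 2 9)
pos 6: 8: hit
pos 7: 2: hit
pos 8: 8: hit
pos 9: 2: hit
pos 10: 6: miss, evict 9, frames (8 2 6)
pos 11: 1: miss, evict 6, frames (8 2 1)
At position 11, page 6 is evicted.

6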